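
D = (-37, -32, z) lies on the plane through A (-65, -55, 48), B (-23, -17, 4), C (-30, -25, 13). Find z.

21

A normal to the plane is n = AB × AC = (-10, -70, -70).
D lies in the plane iff n · AD = 0.
This gives (-70)z + (1470) = 0, so z = 21.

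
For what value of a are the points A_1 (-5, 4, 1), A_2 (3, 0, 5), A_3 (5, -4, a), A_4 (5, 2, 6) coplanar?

Coplanarity ⇔ det[A_1A_2; A_1A_3; A_1A_4] = 0.
Expanding, this is linear in a: (-24)a + (144) = 0.
So a = 6.

6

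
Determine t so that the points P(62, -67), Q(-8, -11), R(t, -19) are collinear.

Collinearity: (R − P) must be parallel to (Q − P) = (-70, 56).
Cross-multiplying the components: (t − 62)·(56) = (48)·(-70).
Solving gives t = 2.

2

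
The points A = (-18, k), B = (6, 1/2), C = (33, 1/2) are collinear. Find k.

1/2

The three points are collinear iff det[AB; AC] = 0.
This determinant is linear in k: (27)k + (-27/2) = 0, so k = 1/2.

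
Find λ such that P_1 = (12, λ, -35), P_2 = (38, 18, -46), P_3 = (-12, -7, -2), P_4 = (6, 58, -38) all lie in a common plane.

Coplanarity ⇔ det[P_1P_2; P_1P_3; P_1P_4] = 0.
Expanding, this is linear in λ: (1008)λ + (-38304) = 0.
So λ = 38.

38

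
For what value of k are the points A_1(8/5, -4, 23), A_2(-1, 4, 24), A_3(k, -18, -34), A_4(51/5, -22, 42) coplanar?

-1

Normal to plane A_1A_2A_4: n = (170, 58, -22); plane equation n·P = -466.
Requiring n·A_3 = -466: (170)k + (-296) = -466.
So k = -1.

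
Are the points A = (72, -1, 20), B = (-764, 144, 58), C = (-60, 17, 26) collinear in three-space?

No

AB = (-836, 145, 38), AC = (-132, 18, 6).
Comparing components 2 and 3: (145)(6) − (38)(18) = 186 ≠ 0, so AB and AC are not parallel and the points are not collinear.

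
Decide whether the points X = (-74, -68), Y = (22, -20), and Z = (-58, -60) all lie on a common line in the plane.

Yes

XY = (96, 48), XZ = (16, 8).
Twice the signed area of △XYZ is (96)(8) − (48)(16) = 0.
The triangle is degenerate (zero area), so the points are collinear.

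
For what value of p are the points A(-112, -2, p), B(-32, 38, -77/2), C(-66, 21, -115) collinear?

Direction BC = (-34, -17, -153/2). From the x-coordinate of A, the parameter along the line is τ = (-112 − (-32))/(-34) = 40/17.
Then p = (-77/2) + 40/17·(-153/2) = -437/2.

-437/2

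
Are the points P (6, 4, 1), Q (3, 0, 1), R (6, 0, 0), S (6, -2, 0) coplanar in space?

No

With P as base: PQ = (-3, -4, 0), PR = (0, -4, -1), PS = (0, -6, -1).
PR × PS = (-2, 0, 0).
PQ · (PR × PS) = 6.
Since 6 ≠ 0, the four points are not coplanar.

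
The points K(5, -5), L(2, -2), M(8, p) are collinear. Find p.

Collinearity: (M − K) must be parallel to (L − K) = (-3, 3).
Cross-multiplying the components: (p − (-5))·(-3) = (3)·(3).
Solving gives p = -8.

-8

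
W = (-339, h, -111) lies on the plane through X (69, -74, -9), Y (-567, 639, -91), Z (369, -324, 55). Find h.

Coplanarity requires XY · (XZ × XW) = 0.
XY = (-636, 713, -82), XZ = (300, -250, 64); the triple product is linear in h with coefficient 16104 and constant term -3462360.
Setting it to zero: h = 215.

215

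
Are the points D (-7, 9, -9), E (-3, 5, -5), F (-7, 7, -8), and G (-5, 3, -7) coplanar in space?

A normal to the plane through D, E, F is n = DE × DF = (4, -4, -8).
The plane has equation n·P = 8. For G: n·G = 24.
24 ≠ 8, so G is off the plane.

No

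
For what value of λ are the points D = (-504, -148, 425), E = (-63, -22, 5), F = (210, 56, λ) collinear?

-255

Collinearity requires DE × DF = 0; each component is linear in λ.
The x-component gives (126)λ + (32130) = 0, so λ = -255.
The remaining components then also vanish.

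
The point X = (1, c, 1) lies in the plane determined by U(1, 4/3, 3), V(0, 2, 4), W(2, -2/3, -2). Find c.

2/3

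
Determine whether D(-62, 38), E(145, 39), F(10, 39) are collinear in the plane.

No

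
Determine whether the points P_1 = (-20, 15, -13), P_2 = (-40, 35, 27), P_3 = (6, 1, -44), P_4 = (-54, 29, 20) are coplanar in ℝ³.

Yes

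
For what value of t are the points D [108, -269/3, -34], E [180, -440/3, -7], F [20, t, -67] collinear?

Direction DE = (72, -57, 27). From the x-coordinate of F, the parameter along the line is τ = (20 − 108)/72 = -11/9.
Then t = (-269/3) + (-11/9)·(-57) = -20.

-20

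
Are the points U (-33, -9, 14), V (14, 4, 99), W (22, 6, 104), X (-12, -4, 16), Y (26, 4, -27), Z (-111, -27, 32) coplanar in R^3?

Yes

The plane through U, V, W has normal n = UV × UW = (-105, 445, -10) and equation n·P = -680.
Checking the remaining points: n·X = -680, n·Y = -680, n·Z = -680.
All equal -680, so all 6 points lie in one plane.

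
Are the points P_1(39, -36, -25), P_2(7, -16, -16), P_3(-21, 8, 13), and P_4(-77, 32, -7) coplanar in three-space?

The four points are coplanar iff the 3×3 determinant with rows P_1P_2, P_1P_3, P_1P_4 is zero.
Rows: (-32, 20, 9), (-60, 44, 38), (-116, 68, 18).
Expanding along the first row: (-32)(-1792) − (20)(3328) + (9)(1024) = 0.
Zero determinant ⇒ coplanar.

Yes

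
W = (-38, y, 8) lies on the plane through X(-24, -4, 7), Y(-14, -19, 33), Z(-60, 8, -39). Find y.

The plane through X, Y, Z has equation 378x − 476y − 420z = -10108.
Substituting W: (-476)y + (-17724) = -10108, so y = -16.

-16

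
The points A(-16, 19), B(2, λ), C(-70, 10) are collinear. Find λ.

22

The three points are collinear iff det[AB; AC] = 0.
This determinant is linear in λ: (54)λ + (-1188) = 0, so λ = 22.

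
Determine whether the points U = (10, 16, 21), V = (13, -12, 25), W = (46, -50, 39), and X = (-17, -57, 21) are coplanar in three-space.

No

With U as base: UV = (3, -28, 4), UW = (36, -66, 18), UX = (-27, -73, 0).
UW × UX = (1314, -486, -4410).
UV · (UW × UX) = -90.
Since -90 ≠ 0, the four points are not coplanar.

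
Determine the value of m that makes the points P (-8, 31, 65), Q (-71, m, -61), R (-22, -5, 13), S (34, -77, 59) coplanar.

13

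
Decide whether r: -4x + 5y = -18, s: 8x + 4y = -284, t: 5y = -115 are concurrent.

No

Lines aᵢx + bᵢy = cᵢ with pairwise distinct directions are concurrent exactly when det[aᵢ bᵢ cᵢ] = 0.
Here the determinant is 40.
Nonzero, so no common point exists.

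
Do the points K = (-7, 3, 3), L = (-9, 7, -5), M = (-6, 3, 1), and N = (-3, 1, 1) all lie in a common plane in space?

Yes

With K as base: KL = (-2, 4, -8), KM = (1, 0, -2), KN = (4, -2, -2).
KM × KN = (-4, -6, -2).
KL · (KM × KN) = 0.
The scalar triple product vanishes, so the four points are coplanar.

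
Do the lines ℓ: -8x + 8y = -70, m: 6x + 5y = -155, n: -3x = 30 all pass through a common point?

No

The three lines meet at one point iff the augmented coefficient matrix [aᵢ bᵢ cᵢ] has rank < 3, i.e. its determinant vanishes.
Here the determinant is 30.
Nonzero, so no common point exists.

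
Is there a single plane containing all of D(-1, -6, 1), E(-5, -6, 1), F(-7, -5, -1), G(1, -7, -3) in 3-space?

The four points are coplanar iff the 3×3 determinant with rows DE, DF, DG is zero.
Rows: (-4, 0, 0), (-6, 1, -2), (2, -1, -4).
Expanding along the first row: (-4)(-6) − (0)(28) + (0)(4) = 24.
Nonzero ⇒ not coplanar.

No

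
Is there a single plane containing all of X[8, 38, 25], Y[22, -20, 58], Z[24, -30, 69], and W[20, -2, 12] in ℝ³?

No

The four points are coplanar iff the 3×3 determinant with rows XY, XZ, XW is zero.
Rows: (14, -58, 33), (16, -68, 44), (12, -40, -13).
Expanding along the first row: (14)(2644) − (-58)(-736) + (33)(176) = 136.
Nonzero ⇒ not coplanar.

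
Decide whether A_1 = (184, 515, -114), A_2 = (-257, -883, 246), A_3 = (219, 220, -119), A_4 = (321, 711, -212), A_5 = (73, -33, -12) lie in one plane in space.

The plane through A_1, A_2, A_3 has normal n = A_1A_2 × A_1A_3 = (113190, 10395, 179025) and equation n·P = 5771535.
Checking the remaining points: n·A_4 = 5771535, n·A_5 = 5771535.
All equal 5771535, so all 5 points lie in one plane.

Yes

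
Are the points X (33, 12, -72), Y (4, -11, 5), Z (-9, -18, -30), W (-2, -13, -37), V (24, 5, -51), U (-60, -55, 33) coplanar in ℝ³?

The plane through X, Y, Z has normal n = XY × XZ = (1344, -2016, -96) and equation n·P = 27072.
Checking the remaining points: n·W = 27072, n·V = 27072, n·U = 27072.
All equal 27072, so all 6 points lie in one plane.

Yes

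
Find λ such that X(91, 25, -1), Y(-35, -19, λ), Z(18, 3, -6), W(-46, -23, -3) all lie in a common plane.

-3

The points are coplanar iff XY · (XZ × XW) = 0.
Expanding, this is linear in λ: (490)λ + (1470) = 0.
So λ = -3.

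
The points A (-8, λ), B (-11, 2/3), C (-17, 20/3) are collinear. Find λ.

-7/3

Collinearity: (A − B) must be parallel to (C − B) = (-6, 6).
Cross-multiplying the components: (λ − 2/3)·(-6) = (3)·(6).
Solving gives λ = -7/3.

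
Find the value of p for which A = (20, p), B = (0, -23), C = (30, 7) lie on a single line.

Collinearity: (A − B) must be parallel to (C − B) = (30, 30).
Cross-multiplying the components: (p − (-23))·(30) = (20)·(30).
Solving gives p = -3.

-3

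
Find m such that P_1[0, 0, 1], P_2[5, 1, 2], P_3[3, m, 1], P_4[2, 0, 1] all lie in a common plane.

Normal to plane P_1P_2P_4: n = (0, 2, -2); plane equation n·P = -2.
Requiring n·P_3 = -2: (2)m + (-2) = -2.
So m = 0.

0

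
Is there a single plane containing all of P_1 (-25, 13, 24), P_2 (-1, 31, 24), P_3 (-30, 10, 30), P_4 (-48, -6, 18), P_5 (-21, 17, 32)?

No

The plane through P_1, P_2, P_3 has normal n = P_1P_2 × P_1P_3 = (108, -144, 18) and equation n·P = -4140.
Checking the remaining points: n·P_4 = -3996, n·P_5 = -4140.
Since n·P_4 = -3996 ≠ -4140, P_4 is off the plane and the points are not all coplanar.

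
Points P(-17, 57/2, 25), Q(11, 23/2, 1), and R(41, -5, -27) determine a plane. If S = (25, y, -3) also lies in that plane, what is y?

-3

The plane through P, Q, R has equation 80x + 64y + 48z = 1664.
Substituting S: (64)y + (1856) = 1664, so y = -3.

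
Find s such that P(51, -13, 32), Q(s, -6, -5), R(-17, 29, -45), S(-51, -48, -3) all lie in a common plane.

1

Coplanarity ⇔ det[PQ; PR; PS] = 0.
Expanding, this is linear in s: (-4165)s + (4165) = 0.
So s = 1.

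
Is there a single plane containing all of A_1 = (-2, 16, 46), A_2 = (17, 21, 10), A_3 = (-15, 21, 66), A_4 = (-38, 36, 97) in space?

No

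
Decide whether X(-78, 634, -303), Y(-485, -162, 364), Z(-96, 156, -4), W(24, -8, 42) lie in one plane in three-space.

With X as base: XY = (-407, -796, 667), XZ = (-18, -478, 299), XW = (102, -642, 345).
XZ × XW = (27048, 36708, 60312).
XY · (XZ × XW) = 0.
The scalar triple product vanishes, so the four points are coplanar.

Yes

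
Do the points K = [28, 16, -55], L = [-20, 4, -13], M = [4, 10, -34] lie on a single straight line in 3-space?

KL = (-48, -12, 42), KM = (-24, -6, 21).
KL × KM = (0, 0, 0).
The cross product vanishes, so the three points are collinear.

Yes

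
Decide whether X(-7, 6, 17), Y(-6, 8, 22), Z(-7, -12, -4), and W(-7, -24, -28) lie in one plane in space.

With X as base: XY = (1, 2, 5), XZ = (0, -18, -21), XW = (0, -30, -45).
XZ × XW = (180, 0, 0).
XY · (XZ × XW) = 180.
Since 180 ≠ 0, the four points are not coplanar.

No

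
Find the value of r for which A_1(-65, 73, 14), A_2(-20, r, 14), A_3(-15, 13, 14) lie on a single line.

19

Direction A_1A_3 = (50, -60, 0). From the x-coordinate of A_2, the parameter along the line is τ = (-20 − (-65))/50 = 9/10.
Then r = 73 + 9/10·(-60) = 19.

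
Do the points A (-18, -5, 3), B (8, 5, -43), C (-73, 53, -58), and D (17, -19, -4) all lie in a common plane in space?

Yes

With A as base: AB = (26, 10, -46), AC = (-55, 58, -61), AD = (35, -14, -7).
AC × AD = (-1260, -2520, -1260).
AB · (AC × AD) = 0.
The scalar triple product vanishes, so the four points are coplanar.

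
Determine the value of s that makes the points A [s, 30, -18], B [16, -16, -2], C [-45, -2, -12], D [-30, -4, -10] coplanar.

Coplanarity ⇔ det[AB; AC; AD] = 0.
Expanding, this is linear in s: (-8)s + (8) = 0.
So s = 1.

1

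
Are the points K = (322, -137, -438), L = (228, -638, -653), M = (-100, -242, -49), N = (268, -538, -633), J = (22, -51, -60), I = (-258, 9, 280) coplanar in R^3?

Yes

The plane through K, L, M has normal n = KL × KM = (-217464, 127296, -201552) and equation n·P = 816816.
Checking the remaining points: n·N = 816816, n·J = 816816, n·I = 816816.
All equal 816816, so all 6 points lie in one plane.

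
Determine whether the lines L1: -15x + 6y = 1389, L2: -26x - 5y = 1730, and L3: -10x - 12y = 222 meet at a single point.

Yes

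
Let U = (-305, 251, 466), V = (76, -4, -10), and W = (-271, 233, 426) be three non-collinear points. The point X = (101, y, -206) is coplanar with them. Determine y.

A normal to the plane is n = UV × UW = (1632, -944, 1812).
X lies in the plane iff n · UX = 0.
This gives (-944)y + (-318128) = 0, so y = -337.

-337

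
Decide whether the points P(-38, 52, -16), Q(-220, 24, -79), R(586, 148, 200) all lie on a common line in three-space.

Yes

PQ = (-182, -28, -63), PR = (624, 96, 216).
PQ × PR = (0, 0, 0).
The cross product vanishes, so the three points are collinear.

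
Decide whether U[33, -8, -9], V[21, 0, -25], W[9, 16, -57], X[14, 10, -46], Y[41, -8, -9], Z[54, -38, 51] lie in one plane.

The plane through U, V, W has normal n = UV × UW = (0, -192, -96) and equation n·P = 2400.
Checking the remaining points: n·X = 2496, n·Y = 2400, n·Z = 2400.
Since n·X = 2496 ≠ 2400, X is off the plane and the points are not all coplanar.

No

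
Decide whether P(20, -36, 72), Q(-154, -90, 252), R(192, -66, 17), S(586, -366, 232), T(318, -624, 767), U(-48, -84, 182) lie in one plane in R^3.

Yes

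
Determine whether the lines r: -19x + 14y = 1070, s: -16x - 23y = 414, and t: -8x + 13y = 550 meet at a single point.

The three lines meet at one point iff the augmented coefficient matrix [aᵢ bᵢ cᵢ] has rank < 3, i.e. its determinant vanishes.
Here the determinant is 0.
It vanishes, so the lines are concurrent at (-46, 14).

Yes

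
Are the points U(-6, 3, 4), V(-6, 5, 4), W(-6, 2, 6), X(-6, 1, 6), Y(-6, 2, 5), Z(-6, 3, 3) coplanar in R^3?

The plane through U, V, W has normal n = UV × UW = (4, 0, 0) and equation n·P = -24.
Checking the remaining points: n·X = -24, n·Y = -24, n·Z = -24.
All equal -24, so all 6 points lie in one plane.

Yes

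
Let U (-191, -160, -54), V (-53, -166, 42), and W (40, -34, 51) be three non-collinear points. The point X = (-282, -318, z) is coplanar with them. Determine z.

The plane through U, V, W has equation −12726x + 7686y + 18774z = 187110.
Substituting X: (18774)z + (1144584) = 187110, so z = -51.

-51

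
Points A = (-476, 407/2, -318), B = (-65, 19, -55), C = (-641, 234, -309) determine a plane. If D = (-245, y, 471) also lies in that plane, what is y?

-144

Coplanarity requires AB · (AC × AD) = 0.
AB = (411, -369/2, 263), AC = (-165, 61/2, 9); the triple product is linear in y with coefficient -47094 and constant term -6781536.
Setting it to zero: y = -144.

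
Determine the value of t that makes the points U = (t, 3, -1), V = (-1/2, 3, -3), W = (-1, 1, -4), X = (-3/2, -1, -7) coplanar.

The points are coplanar iff UV · (UW × UX) = 0.
Expanding, this is linear in t: (-4)t + (-2) = 0.
So t = -1/2.

-1/2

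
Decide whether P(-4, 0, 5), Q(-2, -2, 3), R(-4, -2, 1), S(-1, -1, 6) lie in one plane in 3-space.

With P as base: PQ = (2, -2, -2), PR = (0, -2, -4), PS = (3, -1, 1).
PR × PS = (-6, -12, 6).
PQ · (PR × PS) = 0.
The scalar triple product vanishes, so the four points are coplanar.

Yes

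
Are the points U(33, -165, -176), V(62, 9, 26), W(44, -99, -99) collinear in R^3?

No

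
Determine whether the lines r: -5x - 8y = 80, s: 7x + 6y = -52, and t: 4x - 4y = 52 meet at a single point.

No

The three lines meet at one point iff the augmented coefficient matrix [aᵢ bᵢ cᵢ] has rank < 3, i.e. its determinant vanishes.
Here the determinant is -104.
Nonzero, so no common point exists.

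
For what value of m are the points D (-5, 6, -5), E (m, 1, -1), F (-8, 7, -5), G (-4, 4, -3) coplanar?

0

The points are coplanar iff DE · (DF × DG) = 0.
Expanding, this is linear in m: (2)m + (0) = 0.
So m = 0.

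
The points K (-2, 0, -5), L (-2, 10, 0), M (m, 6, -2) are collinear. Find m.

-2

Collinearity requires KL × KM = 0; each component is linear in m.
The y-component gives (5)m + (10) = 0, so m = -2.
The remaining components then also vanish.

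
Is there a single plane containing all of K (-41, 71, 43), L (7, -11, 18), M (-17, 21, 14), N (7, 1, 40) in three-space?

Yes

The four points are coplanar iff the 3×3 determinant with rows KL, KM, KN is zero.
Rows: (48, -82, -25), (24, -50, -29), (48, -70, -3).
Expanding along the first row: (48)(-1880) − (-82)(1320) + (-25)(720) = 0.
Zero determinant ⇒ coplanar.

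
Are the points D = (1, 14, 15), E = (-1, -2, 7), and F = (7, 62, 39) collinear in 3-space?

Yes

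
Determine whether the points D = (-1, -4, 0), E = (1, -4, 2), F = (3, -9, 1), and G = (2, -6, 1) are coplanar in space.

No

With D as base: DE = (2, 0, 2), DF = (4, -5, 1), DG = (3, -2, 1).
DF × DG = (-3, -1, 7).
DE · (DF × DG) = 8.
Since 8 ≠ 0, the four points are not coplanar.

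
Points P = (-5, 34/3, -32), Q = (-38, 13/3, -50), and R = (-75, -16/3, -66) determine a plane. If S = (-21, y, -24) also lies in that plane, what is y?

2/3

A normal to the plane is n = PQ × PR = (-62, 138, 60).
S lies in the plane iff n · PS = 0.
This gives (138)y + (-92) = 0, so y = 2/3.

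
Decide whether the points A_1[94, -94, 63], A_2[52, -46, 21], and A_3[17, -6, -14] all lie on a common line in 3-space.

Yes

A_1A_2 = (-42, 48, -42), A_1A_3 = (-77, 88, -77).
Each component of A_1A_3 is 11/6 times the corresponding component of A_1A_2, so A_1A_3 = 11/6·A_1A_2 and the points are collinear.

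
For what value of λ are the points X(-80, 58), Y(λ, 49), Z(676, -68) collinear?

-26

Collinearity: (Y − X) must be parallel to (Z − X) = (756, -126).
Cross-multiplying the components: (λ − (-80))·(-126) = (-9)·(756).
Solving gives λ = -26.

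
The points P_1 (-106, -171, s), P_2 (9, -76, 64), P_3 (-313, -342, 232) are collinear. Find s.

124

Direction P_2P_3 = (-322, -266, 168). From the x-coordinate of P_1, the parameter along the line is τ = (-106 − 9)/(-322) = 5/14.
Then s = 64 + 5/14·(168) = 124.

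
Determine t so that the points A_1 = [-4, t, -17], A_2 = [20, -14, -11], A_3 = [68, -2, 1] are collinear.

-20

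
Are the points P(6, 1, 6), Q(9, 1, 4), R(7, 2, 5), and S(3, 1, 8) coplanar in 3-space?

Yes

A normal to the plane through P, Q, R is n = PQ × PR = (2, 1, 3).
The plane has equation n·X = 31. For S: n·S = 31.
Equal, so S lies in the plane and all four are coplanar.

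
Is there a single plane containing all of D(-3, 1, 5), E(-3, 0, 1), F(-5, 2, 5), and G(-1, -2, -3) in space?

Yes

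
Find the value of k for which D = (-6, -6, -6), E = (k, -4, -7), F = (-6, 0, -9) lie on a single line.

Collinearity requires DE × DF = 0; each component is linear in k.
The y-component gives (3)k + (18) = 0, so k = -6.
The remaining components then also vanish.

-6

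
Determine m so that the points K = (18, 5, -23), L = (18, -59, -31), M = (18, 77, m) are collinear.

Collinearity requires KL × KM = 0; each component is linear in m.
The x-component gives (-64)m + (-896) = 0, so m = -14.
The remaining components then also vanish.

-14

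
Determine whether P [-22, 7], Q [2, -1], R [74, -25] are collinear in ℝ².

Yes

PQ = (24, -8), PR = (96, -32).
det[PQ; PR] = (24)(-32) − (-8)(96) = 0.
The determinant is zero, so the points are collinear.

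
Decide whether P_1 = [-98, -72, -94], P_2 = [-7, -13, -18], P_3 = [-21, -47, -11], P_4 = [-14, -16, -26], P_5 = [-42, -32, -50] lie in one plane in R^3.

No

The plane through P_1, P_2, P_3 has normal n = P_1P_2 × P_1P_3 = (2997, -1701, -2268) and equation n·P = 41958.
Checking the remaining points: n·P_4 = 44226, n·P_5 = 41958.
Since n·P_4 = 44226 ≠ 41958, P_4 is off the plane and the points are not all coplanar.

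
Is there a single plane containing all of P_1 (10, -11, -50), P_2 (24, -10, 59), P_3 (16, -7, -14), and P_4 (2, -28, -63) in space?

Yes

The four points are coplanar iff the 3×3 determinant with rows P_1P_2, P_1P_3, P_1P_4 is zero.
Rows: (14, 1, 109), (6, 4, 36), (-8, -17, -13).
Expanding along the first row: (14)(560) − (1)(210) + (109)(-70) = 0.
Zero determinant ⇒ coplanar.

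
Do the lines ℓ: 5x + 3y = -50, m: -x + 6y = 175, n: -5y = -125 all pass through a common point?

Lines aᵢx + bᵢy = cᵢ with pairwise distinct directions are concurrent exactly when det[aᵢ bᵢ cᵢ] = 0.
Here the determinant is 0.
It vanishes, so the lines are concurrent at (-25, 25).

Yes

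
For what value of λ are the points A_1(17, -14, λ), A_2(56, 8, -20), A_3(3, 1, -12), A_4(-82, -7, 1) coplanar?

-15

Coplanarity ⇔ det[A_1A_2; A_1A_3; A_1A_4] = 0.
Expanding, this is linear in λ: (171)λ + (2565) = 0.
So λ = -15.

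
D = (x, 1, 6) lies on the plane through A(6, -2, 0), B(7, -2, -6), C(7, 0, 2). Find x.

Coplanarity requires AB · (AC × AD) = 0.
AB = (1, 0, -6), AC = (1, 2, 2); the triple product is linear in x with coefficient 12 and constant term -84.
Setting it to zero: x = 7.

7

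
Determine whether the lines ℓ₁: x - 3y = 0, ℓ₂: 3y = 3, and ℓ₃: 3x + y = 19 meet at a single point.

No

Lines aᵢx + bᵢy = cᵢ with pairwise distinct directions are concurrent exactly when det[aᵢ bᵢ cᵢ] = 0.
Here the determinant is 27.
Nonzero, so no common point exists.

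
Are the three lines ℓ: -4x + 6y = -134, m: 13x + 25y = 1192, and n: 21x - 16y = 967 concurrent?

Yes

The three lines meet at one point iff the augmented coefficient matrix [aᵢ bᵢ cᵢ] has rank < 3, i.e. its determinant vanishes.
Here the determinant is 0.
It vanishes, so the lines are concurrent at (59, 17).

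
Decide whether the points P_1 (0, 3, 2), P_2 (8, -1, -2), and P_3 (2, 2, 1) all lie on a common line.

Yes

P_1P_2 = (8, -4, -4), P_1P_3 = (2, -1, -1).
Each component of P_1P_3 is 1/4 times the corresponding component of P_1P_2, so P_1P_3 = 1/4·P_1P_2 and the points are collinear.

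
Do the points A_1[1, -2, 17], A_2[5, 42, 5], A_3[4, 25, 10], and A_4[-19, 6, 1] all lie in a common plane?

A normal to the plane through A_1, A_2, A_3 is n = A_1A_2 × A_1A_3 = (16, -8, -24).
The plane has equation n·P = -376. For A_4: n·A_4 = -376.
Equal, so A_4 lies in the plane and all four are coplanar.

Yes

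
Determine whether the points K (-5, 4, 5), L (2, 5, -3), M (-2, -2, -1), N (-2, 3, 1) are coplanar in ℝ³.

The four points are coplanar iff the 3×3 determinant with rows KL, KM, KN is zero.
Rows: (7, 1, -8), (3, -6, -6), (3, -1, -4).
Expanding along the first row: (7)(18) − (1)(6) + (-8)(15) = 0.
Zero determinant ⇒ coplanar.

Yes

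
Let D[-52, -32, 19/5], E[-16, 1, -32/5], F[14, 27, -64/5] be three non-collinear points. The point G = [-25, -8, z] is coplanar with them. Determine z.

Coplanarity requires DE · (DF × DG) = 0.
DE = (36, 33, -51/5), DF = (66, 59, -83/5); the triple product is linear in z with coefficient -54 and constant term -756/5.
Setting it to zero: z = -14/5.

-14/5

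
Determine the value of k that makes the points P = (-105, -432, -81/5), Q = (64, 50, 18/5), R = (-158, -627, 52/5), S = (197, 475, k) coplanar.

Normal to plane PQR: n = (83411/5, -27724/5, -7409); plane equation n·X = 3818742/5.
Requiring n·S = 3818742/5: (-7409)k + (3263067/5) = 3818742/5.
So k = -15.

-15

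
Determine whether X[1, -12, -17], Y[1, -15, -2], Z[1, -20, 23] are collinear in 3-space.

XY = (0, -3, 15), XZ = (0, -8, 40).
XY × XZ = (0, 0, 0).
The cross product vanishes, so the three points are collinear.

Yes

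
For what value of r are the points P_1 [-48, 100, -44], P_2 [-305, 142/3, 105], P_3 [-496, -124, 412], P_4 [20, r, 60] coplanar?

52/3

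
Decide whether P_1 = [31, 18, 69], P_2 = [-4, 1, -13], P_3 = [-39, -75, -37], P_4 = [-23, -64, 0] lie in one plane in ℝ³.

With P_1 as base: P_1P_2 = (-35, -17, -82), P_1P_3 = (-70, -93, -106), P_1P_4 = (-54, -82, -69).
P_1P_3 × P_1P_4 = (-2275, 894, 718).
P_1P_2 · (P_1P_3 × P_1P_4) = 5551.
Since 5551 ≠ 0, the four points are not coplanar.

No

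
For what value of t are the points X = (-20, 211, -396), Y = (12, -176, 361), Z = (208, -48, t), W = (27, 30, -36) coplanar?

149

Normal to plane XYW: n = (-2303, 24059, 12397); plane equation n·P = 213297.
Requiring n·Z = 213297: (12397)t + (-1633856) = 213297.
So t = 149.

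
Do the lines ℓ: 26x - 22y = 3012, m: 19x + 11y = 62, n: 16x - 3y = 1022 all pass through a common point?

Intersecting ℓ and m: solving the 2×2 system gives (x, y) = (49, -79).
Substitute into n: (16)(49) + (-3)(-79) = 1021.
But n requires 1022 ≠ 1021, so the three lines have no common point.

No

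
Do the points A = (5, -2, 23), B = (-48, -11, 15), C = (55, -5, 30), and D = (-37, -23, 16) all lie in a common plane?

With A as base: AB = (-53, -9, -8), AC = (50, -3, 7), AD = (-42, -21, -7).
AC × AD = (168, 56, -1176).
AB · (AC × AD) = 0.
The scalar triple product vanishes, so the four points are coplanar.

Yes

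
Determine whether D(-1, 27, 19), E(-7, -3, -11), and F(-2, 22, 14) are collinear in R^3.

Yes

DE = (-6, -30, -30), DF = (-1, -5, -5).
DE × DF = (0, 0, 0).
The cross product vanishes, so the three points are collinear.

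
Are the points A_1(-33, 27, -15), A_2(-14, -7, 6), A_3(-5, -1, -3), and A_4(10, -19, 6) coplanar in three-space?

Yes

A normal to the plane through A_1, A_2, A_3 is n = A_1A_2 × A_1A_3 = (180, 360, 420).
The plane has equation n·P = -2520. For A_4: n·A_4 = -2520.
Equal, so A_4 lies in the plane and all four are coplanar.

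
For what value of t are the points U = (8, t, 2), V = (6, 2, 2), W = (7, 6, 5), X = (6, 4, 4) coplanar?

4

The points are coplanar iff UV · (UW × UX) = 0.
Expanding, this is linear in t: (2)t + (-8) = 0.
So t = 4.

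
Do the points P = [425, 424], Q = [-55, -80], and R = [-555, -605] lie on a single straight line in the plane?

Yes

PQ = (-480, -504), PR = (-980, -1029).
det[PQ; PR] = (-480)(-1029) − (-504)(-980) = 0.
The determinant is zero, so the points are collinear.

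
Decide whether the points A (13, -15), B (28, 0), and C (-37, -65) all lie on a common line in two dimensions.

AB = (15, 15), AC = (-50, -50).
det[AB; AC] = (15)(-50) − (15)(-50) = 0.
The determinant is zero, so the points are collinear.

Yes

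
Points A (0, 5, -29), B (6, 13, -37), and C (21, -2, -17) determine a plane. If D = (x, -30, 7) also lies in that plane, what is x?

-21

The plane through A, B, C has equation 40x − 240y − 210z = 4890.
Substituting D: (40)x + (5730) = 4890, so x = -21.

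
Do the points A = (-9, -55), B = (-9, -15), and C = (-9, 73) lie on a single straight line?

AB = (0, 40), AC = (0, 128).
Twice the signed area of △ABC is (0)(128) − (40)(0) = 0.
The triangle is degenerate (zero area), so the points are collinear.

Yes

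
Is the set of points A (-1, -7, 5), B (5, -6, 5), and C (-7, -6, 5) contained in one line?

No

AB = (6, 1, 0), AC = (-6, 1, 0).
Comparing components 1 and 2: (6)(1) − (1)(-6) = 12 ≠ 0, so AB and AC are not parallel and the points are not collinear.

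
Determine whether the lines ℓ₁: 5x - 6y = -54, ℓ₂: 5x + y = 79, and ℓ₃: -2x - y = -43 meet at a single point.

Intersecting ℓ₁ and ℓ₂: solving the 2×2 system gives (x, y) = (12, 19).
Substitute into ℓ₃: (-2)(12) + (-1)(19) = -43.
This equals -43, so (12, 19) lies on all three lines and they are concurrent.

Yes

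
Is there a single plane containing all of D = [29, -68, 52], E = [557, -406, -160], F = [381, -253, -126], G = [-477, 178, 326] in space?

Yes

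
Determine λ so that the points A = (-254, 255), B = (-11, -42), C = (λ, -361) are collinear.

250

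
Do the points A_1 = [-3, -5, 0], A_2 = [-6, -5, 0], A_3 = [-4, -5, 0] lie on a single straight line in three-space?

A_1A_2 = (-3, 0, 0), A_1A_3 = (-1, 0, 0).
A_1A_2 × A_1A_3 = (0, 0, 0).
The cross product vanishes, so the three points are collinear.

Yes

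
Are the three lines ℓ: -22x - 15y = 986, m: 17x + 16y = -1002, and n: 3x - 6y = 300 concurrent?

No

Intersecting ℓ and m: solving the 2×2 system gives (x, y) = (-746/97, -5282/97).
Substitute into n: (3)(-746/97) + (-6)(-5282/97) = 29454/97.
But n requires 300 ≠ 29454/97, so the three lines have no common point.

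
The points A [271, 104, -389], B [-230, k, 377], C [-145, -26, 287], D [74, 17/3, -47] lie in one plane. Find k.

85/3

Normal to plane ACD: n = (66040/3, 9100, 45890/3); plane equation n·P = 961610.
Requiring n·B = 961610: (9100)k + (2111330/3) = 961610.
So k = 85/3.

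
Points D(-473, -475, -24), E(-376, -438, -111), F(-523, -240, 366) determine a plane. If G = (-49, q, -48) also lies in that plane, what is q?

A normal to the plane is n = DE × DF = (34875, -33480, 24645).
G lies in the plane iff n · DG = 0.
This gives (-33480)q + (-1707480) = 0, so q = -51.

-51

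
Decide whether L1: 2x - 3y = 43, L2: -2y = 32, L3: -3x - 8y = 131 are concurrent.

Intersecting L1 and L2: solving the 2×2 system gives (x, y) = (-5/2, -16).
Substitute into L3: (-3)(-5/2) + (-8)(-16) = 271/2.
But L3 requires 131 ≠ 271/2, so the three lines have no common point.

No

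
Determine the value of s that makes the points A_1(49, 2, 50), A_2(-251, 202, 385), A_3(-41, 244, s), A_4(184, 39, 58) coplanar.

Normal to plane A_1A_2A_4: n = (-10795, 47625, -38100); plane equation n·P = -2338705.
Requiring n·A_3 = -2338705: (-38100)s + (12063095) = -2338705.
So s = 378.

378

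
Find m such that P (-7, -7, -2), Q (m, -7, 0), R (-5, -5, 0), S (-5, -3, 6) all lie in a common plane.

-8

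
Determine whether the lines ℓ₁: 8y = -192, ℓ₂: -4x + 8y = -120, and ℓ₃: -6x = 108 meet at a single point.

The three lines meet at one point iff the augmented coefficient matrix [aᵢ bᵢ cᵢ] has rank < 3, i.e. its determinant vanishes.
Here the determinant is 0.
It vanishes, so the lines are concurrent at (-18, -24).

Yes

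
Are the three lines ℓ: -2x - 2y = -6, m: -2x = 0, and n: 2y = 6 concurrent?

Intersecting ℓ and m: solving the 2×2 system gives (x, y) = (0, 3).
Substitute into n: (0)(0) + (2)(3) = 6.
This equals 6, so (0, 3) lies on all three lines and they are concurrent.

Yes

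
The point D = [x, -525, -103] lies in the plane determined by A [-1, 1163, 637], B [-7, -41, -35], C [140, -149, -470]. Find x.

-89

The plane through A, B, C has equation 451164x − 101394y + 177636z = -5218254.
Substituting D: (451164)x + (34935342) = -5218254, so x = -89.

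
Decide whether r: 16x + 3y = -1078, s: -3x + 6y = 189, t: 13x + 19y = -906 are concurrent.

Intersecting r and s: solving the 2×2 system gives (x, y) = (-67, -2).
Substitute into t: (13)(-67) + (19)(-2) = -909.
But t requires -906 ≠ -909, so the three lines have no common point.

No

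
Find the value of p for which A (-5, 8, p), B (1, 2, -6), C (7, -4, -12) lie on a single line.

0

Collinearity requires AB × AC = 0; each component is linear in p.
The x-component gives (-6)p + (0) = 0, so p = 0.
The remaining components then also vanish.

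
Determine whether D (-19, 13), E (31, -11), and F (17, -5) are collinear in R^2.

DE = (50, -24), DF = (36, -18).
Twice the signed area of △DEF is (50)(-18) − (-24)(36) = -36.
The area is nonzero, so the three points are not collinear.

No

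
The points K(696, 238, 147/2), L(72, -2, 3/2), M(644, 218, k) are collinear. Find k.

135/2

Direction KL = (-624, -240, -72). From the x-coordinate of M, the parameter along the line is τ = (644 − 696)/(-624) = 1/12.
Then k = 147/2 + 1/12·(-72) = 135/2.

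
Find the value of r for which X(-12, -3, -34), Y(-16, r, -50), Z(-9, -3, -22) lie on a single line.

Direction XZ = (3, 0, 12). From the x-coordinate of Y, the parameter along the line is τ = (-16 − (-12))/3 = -4/3.
Then r = (-3) + (-4/3)·(0) = -3.

-3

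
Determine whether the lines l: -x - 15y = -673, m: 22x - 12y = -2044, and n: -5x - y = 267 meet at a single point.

No

Intersecting l and m: solving the 2×2 system gives (x, y) = (-3764/57, 8425/171).
Substitute into n: (-5)(-3764/57) + (-1)(8425/171) = 48035/171.
But n requires 267 ≠ 48035/171, so the three lines have no common point.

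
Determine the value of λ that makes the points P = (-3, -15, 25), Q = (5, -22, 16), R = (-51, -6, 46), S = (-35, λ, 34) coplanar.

-14

Normal to plane PQR: n = (-66, 264, -264); plane equation n·X = -10362.
Requiring n·S = -10362: (264)λ + (-6666) = -10362.
So λ = -14.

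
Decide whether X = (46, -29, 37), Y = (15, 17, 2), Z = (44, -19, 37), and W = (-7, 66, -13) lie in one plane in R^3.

No

The four points are coplanar iff the 3×3 determinant with rows XY, XZ, XW is zero.
Rows: (-31, 46, -35), (-2, 10, 0), (-53, 95, -50).
Expanding along the first row: (-31)(-500) − (46)(100) + (-35)(340) = -1000.
Nonzero ⇒ not coplanar.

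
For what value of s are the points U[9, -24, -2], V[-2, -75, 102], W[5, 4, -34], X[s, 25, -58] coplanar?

Normal to plane UVW: n = (-1280, -768, -512); plane equation n·P = 7936.
Requiring n·X = 7936: (-1280)s + (10496) = 7936.
So s = 2.

2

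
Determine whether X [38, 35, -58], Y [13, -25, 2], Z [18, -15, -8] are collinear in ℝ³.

XY = (-25, -60, 60), XZ = (-20, -50, 50).
Comparing components 3 and 1: (60)(-20) − (-25)(50) = 50 ≠ 0, so XY and XZ are not parallel and the points are not collinear.

No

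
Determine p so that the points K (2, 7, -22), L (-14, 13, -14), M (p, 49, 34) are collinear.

-110

Collinearity requires KL × KM = 0; each component is linear in p.
The y-component gives (8)p + (880) = 0, so p = -110.
The remaining components then also vanish.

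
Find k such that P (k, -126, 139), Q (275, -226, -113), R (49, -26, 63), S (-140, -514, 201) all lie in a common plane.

Coplanarity ⇔ det[PQ; PR; PS] = 0.
Expanding, this is linear in k: (-113488)k + (-5901376) = 0.
So k = -52.

-52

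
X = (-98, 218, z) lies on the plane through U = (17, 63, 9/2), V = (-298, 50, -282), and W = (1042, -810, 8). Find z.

Coplanarity requires UV · (UW × UX) = 0.
UV = (-315, -13, -573/2), UW = (1025, -873, 7/2); the triple product is linear in z with coefficient 288320 and constant term -17875840.
Setting it to zero: z = 62.

62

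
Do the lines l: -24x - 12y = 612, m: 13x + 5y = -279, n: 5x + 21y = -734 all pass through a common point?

No

Lines aᵢx + bᵢy = cᵢ with pairwise distinct directions are concurrent exactly when det[aᵢ bᵢ cᵢ] = 0.
Here the determinant is 1476.
Nonzero, so no common point exists.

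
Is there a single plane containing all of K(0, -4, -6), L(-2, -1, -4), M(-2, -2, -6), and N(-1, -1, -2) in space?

Yes

With K as base: KL = (-2, 3, 2), KM = (-2, 2, 0), KN = (-1, 3, 4).
KM × KN = (8, 8, -4).
KL · (KM × KN) = 0.
The scalar triple product vanishes, so the four points are coplanar.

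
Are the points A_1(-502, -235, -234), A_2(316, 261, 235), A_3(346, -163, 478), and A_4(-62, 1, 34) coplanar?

With A_1 as base: A_1A_2 = (818, 496, 469), A_1A_3 = (848, 72, 712), A_1A_4 = (440, 236, 268).
A_1A_3 × A_1A_4 = (-148736, 86016, 168448).
A_1A_2 · (A_1A_3 × A_1A_4) = 0.
The scalar triple product vanishes, so the four points are coplanar.

Yes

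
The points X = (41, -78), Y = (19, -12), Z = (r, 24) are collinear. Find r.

7

The three points are collinear iff det[XY; XZ] = 0.
This determinant is linear in r: (-66)r + (462) = 0, so r = 7.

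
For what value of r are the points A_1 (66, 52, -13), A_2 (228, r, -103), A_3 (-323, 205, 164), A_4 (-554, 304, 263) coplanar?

Coplanarity ⇔ det[A_1A_2; A_1A_3; A_1A_4] = 0.
Expanding, this is linear in r: (-2376)r + (23760) = 0.
So r = 10.

10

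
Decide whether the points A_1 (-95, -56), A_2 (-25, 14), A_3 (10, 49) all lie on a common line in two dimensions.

A_1A_2 = (70, 70), A_1A_3 = (105, 105).
det[A_1A_2; A_1A_3] = (70)(105) − (70)(105) = 0.
The determinant is zero, so the points are collinear.

Yes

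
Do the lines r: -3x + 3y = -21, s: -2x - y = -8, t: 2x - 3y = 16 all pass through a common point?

Intersecting r and s: solving the 2×2 system gives (x, y) = (5, -2).
Substitute into t: (2)(5) + (-3)(-2) = 16.
This equals 16, so (5, -2) lies on all three lines and they are concurrent.

Yes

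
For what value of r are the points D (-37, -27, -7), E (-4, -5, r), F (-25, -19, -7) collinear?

-7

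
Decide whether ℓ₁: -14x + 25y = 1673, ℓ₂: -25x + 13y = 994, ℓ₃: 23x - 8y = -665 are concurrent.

Intersecting ℓ₁ and ℓ₂: solving the 2×2 system gives (x, y) = (-7, 63).
Substitute into ℓ₃: (23)(-7) + (-8)(63) = -665.
This equals -665, so (-7, 63) lies on all three lines and they are concurrent.

Yes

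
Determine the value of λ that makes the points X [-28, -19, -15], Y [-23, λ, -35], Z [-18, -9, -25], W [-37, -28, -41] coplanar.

Normal to plane XZW: n = (-350, 350, 0); plane equation n·P = 3150.
Requiring n·Y = 3150: (350)λ + (8050) = 3150.
So λ = -14.

-14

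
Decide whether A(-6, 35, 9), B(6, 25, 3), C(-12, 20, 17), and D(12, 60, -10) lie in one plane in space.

Yes

A normal to the plane through A, B, C is n = AB × AC = (-170, -60, -240).
The plane has equation n·P = -3240. For D: n·D = -3240.
Equal, so D lies in the plane and all four are coplanar.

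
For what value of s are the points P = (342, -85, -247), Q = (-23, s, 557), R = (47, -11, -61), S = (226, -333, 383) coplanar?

The points are coplanar iff PQ · (PR × PS) = 0.
Expanding, this is linear in s: (164274)s + (45832446) = 0.
So s = -279.

-279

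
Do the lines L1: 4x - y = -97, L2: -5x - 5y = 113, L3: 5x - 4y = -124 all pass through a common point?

Intersecting L1 and L2: solving the 2×2 system gives (x, y) = (-598/25, 33/25).
Substitute into L3: (5)(-598/25) + (-4)(33/25) = -3122/25.
But L3 requires -124 ≠ -3122/25, so the three lines have no common point.

No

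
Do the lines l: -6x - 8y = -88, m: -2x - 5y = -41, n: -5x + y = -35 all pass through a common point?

The three lines meet at one point iff the augmented coefficient matrix [aᵢ bᵢ cᵢ] has rank < 3, i.e. its determinant vanishes.
Here the determinant is 0.
It vanishes, so the lines are concurrent at (8, 5).

Yes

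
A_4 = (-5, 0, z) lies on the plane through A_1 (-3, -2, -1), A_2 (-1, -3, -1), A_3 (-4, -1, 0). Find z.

1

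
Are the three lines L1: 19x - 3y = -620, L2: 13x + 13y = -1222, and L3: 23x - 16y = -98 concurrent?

Lines aᵢx + bᵢy = cᵢ with pairwise distinct directions are concurrent exactly when det[aᵢ bᵢ cᵢ] = 0.
Here the determinant is -858.
Nonzero, so no common point exists.

No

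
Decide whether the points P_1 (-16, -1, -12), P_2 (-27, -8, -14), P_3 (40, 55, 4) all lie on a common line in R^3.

P_1P_2 = (-11, -7, -2), P_1P_3 = (56, 56, 16).
P_1P_2 × P_1P_3 = (0, 64, -224).
The cross product is nonzero, so the points do not lie on one line.

No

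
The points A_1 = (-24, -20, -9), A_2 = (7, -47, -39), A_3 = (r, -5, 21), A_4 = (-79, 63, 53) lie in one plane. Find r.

Normal to plane A_1A_2A_4: n = (816, -272, 1088); plane equation n·P = -23936.
Requiring n·A_3 = -23936: (816)r + (24208) = -23936.
So r = -59.

-59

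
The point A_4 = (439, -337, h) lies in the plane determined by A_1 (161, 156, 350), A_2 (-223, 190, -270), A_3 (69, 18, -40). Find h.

25

The plane through A_1, A_2, A_3 has equation −98820x − 92720y + 56120z = -10732340.
Substituting A_4: (56120)h + (-12135340) = -10732340, so h = 25.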